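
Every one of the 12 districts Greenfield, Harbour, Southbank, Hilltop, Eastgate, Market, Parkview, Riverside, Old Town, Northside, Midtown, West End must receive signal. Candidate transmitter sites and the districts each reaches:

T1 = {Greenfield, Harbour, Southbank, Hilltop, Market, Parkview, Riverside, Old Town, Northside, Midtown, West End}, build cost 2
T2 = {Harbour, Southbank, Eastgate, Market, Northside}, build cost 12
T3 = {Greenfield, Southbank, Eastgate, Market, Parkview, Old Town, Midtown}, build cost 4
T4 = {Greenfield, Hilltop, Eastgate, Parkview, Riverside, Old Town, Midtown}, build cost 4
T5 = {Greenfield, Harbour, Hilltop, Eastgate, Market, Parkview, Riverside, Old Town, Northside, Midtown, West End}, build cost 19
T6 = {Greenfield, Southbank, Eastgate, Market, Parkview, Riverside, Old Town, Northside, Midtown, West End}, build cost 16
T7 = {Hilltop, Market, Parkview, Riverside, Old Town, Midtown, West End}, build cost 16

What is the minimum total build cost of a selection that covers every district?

T1, T3 cover every district at build cost 2 + 4 = 6.
Any cover uses at least 2 transmitter sites; among all covering selections none totals below 6.

6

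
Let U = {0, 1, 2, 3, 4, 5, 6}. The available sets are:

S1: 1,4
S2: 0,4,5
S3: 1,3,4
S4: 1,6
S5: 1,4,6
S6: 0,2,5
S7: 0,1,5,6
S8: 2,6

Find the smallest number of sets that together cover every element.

3

S2, S3, S8 together cover {0, 1, 2, 3, 4, 5, 6} — every element.
No 2 of the 8 sets cover everything (all 28 pairs fall short), so 3 is minimum.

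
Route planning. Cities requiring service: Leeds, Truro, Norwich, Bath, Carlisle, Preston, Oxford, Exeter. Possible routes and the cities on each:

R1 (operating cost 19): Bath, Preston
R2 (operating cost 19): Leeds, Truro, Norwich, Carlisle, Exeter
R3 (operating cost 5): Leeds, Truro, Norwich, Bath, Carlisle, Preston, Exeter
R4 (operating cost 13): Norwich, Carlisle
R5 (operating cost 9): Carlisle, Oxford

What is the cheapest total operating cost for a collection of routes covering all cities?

14

R3, R5 cover every city at operating cost 5 + 9 = 14.
Any cover uses at least 2 routes; among all covering selections none totals below 14.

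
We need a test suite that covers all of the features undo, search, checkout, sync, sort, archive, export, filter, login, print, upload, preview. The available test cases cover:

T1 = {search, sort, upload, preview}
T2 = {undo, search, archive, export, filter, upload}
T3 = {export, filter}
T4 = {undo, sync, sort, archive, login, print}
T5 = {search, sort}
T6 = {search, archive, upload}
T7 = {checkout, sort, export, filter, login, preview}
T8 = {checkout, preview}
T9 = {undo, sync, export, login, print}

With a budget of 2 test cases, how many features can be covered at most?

Choosing T2, T4 covers {undo, search, sync, sort, archive, export, filter, login, print, upload} — 10 features.
No choice of 2 test cases does better; here checkout, preview are left uncovered.

10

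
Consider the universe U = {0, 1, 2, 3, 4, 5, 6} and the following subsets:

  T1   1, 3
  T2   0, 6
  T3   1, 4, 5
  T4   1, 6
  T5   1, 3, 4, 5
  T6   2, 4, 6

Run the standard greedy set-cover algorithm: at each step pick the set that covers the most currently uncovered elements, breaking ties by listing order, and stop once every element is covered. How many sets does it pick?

Pick 1: T5 covers 4 new elements (1, 3, 4, 5).
Pick 2: T2 covers 2 new elements (0, 6).
Pick 3: T6 covers 1 new elements (2).
Greedy uses 3 sets.

3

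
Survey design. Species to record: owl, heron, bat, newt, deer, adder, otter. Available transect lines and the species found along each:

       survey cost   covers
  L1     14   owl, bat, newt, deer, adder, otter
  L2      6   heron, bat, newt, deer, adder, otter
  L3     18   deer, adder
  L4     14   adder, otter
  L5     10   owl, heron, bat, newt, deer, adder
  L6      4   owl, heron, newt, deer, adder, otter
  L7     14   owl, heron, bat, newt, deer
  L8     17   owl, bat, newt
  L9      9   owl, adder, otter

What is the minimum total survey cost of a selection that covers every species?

L2, L6 cover every species at survey cost 6 + 4 = 10.
Any cover uses at least 2 transects; among all covering selections none totals below 10.

10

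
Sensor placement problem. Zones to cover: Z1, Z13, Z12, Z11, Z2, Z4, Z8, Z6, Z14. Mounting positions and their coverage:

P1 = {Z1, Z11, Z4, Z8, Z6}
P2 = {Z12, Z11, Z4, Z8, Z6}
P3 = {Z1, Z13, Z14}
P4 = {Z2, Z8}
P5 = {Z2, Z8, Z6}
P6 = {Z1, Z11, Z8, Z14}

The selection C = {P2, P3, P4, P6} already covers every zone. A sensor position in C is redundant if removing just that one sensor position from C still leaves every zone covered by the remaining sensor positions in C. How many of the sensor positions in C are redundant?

Drop P2: Z12, Z4, Z6 uncovered — not redundant.
Drop P3: Z13 uncovered — not redundant.
Drop P4: Z2 uncovered — not redundant.
Drop P6: the rest still cover every zone — redundant.
1 redundant: P6.

1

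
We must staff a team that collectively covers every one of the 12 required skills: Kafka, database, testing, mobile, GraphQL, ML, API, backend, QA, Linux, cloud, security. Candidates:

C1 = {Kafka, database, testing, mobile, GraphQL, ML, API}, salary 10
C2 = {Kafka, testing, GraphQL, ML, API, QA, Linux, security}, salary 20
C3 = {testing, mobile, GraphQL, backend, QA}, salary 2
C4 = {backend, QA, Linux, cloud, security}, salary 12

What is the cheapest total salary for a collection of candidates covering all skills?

C1, C4 cover every skill at salary 10 + 12 = 22.
Any cover uses at least 2 candidates; among all covering selections none totals below 22.
Greedy by coverage-per-salary would pick C3, C1, C4 for 24 — worse than the optimum 22.

22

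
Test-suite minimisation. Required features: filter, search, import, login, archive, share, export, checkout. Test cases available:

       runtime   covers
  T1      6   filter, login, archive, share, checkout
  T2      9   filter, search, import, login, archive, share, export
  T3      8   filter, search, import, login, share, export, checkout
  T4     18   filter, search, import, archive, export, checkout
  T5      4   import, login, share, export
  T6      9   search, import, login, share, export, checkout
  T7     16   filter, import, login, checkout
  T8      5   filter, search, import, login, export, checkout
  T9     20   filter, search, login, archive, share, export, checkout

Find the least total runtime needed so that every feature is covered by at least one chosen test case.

T1, T8 cover every feature at runtime 6 + 5 = 11.
Any cover uses at least 2 test cases; among all covering selections none totals below 11.

11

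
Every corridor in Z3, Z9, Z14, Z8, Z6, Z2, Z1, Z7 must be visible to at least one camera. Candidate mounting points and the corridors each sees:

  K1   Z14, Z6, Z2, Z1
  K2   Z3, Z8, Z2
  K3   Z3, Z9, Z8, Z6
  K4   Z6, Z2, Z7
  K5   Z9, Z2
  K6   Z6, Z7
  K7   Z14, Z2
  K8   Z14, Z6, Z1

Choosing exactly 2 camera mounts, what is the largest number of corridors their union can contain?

7

Choosing K1, K3 covers {Z3, Z9, Z14, Z8, Z6, Z2, Z1} — 7 corridors.
No choice of 2 camera mounts does better; here Z7 is left uncovered.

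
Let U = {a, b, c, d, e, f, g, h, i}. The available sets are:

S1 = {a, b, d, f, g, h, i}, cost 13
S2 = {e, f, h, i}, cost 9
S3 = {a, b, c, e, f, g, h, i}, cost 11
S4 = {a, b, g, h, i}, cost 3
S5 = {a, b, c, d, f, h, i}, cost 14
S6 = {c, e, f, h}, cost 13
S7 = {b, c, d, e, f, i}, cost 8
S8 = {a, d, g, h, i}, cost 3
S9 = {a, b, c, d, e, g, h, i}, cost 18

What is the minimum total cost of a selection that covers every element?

11

S4, S7 cover every element at cost 3 + 8 = 11.
Any cover uses at least 2 sets; among all covering selections none totals below 11.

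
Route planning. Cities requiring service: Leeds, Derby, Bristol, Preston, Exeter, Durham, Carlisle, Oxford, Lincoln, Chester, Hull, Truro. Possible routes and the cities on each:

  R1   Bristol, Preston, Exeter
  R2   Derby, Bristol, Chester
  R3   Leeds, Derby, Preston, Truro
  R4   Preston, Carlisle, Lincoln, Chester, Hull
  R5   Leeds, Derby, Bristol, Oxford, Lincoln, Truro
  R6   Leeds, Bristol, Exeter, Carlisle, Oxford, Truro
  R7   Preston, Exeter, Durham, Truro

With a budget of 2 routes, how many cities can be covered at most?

10

Choosing R4, R5 covers {Leeds, Derby, Bristol, Preston, Carlisle, Oxford, Lincoln, Chester, Hull, Truro} — 10 cities.
No choice of 2 routes does better; here Exeter, Durham are left uncovered.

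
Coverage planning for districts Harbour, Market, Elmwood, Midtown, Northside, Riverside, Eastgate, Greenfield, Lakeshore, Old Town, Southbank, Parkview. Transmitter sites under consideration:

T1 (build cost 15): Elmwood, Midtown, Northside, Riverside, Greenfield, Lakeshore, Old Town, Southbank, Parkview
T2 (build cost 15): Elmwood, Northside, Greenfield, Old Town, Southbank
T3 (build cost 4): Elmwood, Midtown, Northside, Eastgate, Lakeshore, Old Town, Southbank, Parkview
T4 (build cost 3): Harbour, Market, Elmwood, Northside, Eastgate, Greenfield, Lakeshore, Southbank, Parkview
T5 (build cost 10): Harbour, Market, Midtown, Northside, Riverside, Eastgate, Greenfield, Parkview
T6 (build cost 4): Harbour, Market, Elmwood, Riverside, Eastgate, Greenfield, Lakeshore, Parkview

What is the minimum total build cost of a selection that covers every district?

8

T3, T6 cover every district at build cost 4 + 4 = 8.
Any cover uses at least 2 transmitter sites; among all covering selections none totals below 8.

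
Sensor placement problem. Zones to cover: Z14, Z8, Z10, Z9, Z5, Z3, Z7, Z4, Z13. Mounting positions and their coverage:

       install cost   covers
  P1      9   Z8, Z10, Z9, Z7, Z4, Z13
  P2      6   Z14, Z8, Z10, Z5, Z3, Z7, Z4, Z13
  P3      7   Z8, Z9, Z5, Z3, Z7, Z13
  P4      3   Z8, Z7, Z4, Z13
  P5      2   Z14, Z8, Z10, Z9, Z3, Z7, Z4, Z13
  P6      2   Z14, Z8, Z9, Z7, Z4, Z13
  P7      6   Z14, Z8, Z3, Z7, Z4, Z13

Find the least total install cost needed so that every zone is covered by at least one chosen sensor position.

P2, P5 cover every zone at install cost 6 + 2 = 8.
Any cover uses at least 2 sensor positions; among all covering selections none totals below 8.

8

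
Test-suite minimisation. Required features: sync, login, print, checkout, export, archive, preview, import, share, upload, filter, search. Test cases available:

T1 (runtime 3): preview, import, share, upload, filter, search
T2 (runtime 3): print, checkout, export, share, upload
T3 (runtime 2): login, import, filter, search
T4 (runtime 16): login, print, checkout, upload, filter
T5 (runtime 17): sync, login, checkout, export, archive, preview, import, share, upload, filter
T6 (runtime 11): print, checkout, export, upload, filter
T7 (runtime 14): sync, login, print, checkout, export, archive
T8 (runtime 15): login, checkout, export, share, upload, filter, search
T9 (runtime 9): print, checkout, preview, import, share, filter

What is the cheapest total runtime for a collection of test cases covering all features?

T1, T7 cover every feature at runtime 3 + 14 = 17.
Any cover uses at least 2 test cases; among all covering selections none totals below 17.
Greedy by coverage-per-runtime would pick T1, T2, T3, T7 for 22 — worse than the optimum 17.

17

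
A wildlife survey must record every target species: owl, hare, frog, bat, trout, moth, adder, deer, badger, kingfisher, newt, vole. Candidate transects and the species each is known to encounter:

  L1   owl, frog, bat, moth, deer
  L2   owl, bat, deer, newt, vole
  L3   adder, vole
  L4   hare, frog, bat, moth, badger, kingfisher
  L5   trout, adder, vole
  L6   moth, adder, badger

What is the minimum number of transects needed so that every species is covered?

3

L2, L4, L5 together cover {owl, hare, frog, bat, trout, moth, adder, deer, badger, kingfisher, newt, vole} — every species.
No 2 of the 6 transects cover everything (all 15 pairs fall short), so 3 is minimum.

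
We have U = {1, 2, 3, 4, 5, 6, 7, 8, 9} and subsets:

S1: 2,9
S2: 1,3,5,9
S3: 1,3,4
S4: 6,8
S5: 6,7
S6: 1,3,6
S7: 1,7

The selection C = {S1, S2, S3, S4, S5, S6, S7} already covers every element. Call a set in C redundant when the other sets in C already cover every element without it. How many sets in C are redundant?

Drop S1: 2 uncovered — not redundant.
Drop S2: 5 uncovered — not redundant.
Drop S3: 4 uncovered — not redundant.
Drop S4: 8 uncovered — not redundant.
Drop S5: the rest still cover every element — redundant.
Drop S6: the rest still cover every element — redundant.
Drop S7: the rest still cover every element — redundant.
3 redundant: S5, S6, S7.

3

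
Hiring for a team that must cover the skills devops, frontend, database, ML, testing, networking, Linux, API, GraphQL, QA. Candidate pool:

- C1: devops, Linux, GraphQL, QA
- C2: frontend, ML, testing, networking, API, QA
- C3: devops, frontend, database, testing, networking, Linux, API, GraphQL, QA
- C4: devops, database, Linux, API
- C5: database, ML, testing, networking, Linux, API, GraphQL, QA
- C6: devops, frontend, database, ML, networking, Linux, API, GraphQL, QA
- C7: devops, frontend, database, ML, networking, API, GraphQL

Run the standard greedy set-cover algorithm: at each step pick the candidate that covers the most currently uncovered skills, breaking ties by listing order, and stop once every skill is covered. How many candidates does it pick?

2

Pick 1: C3 covers 9 new skills (devops, frontend, database, testing, networking, Linux, API, GraphQL, QA).
Pick 2: C2 covers 1 new skills (ML).
Greedy uses 2 candidates.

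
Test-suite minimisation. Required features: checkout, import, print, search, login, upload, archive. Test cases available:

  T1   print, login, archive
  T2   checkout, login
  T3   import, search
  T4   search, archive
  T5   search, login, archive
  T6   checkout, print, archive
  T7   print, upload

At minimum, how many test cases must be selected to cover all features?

4

T1, T2, T3, T7 together cover {checkout, import, print, search, login, upload, archive} — every feature.
No 3 of the 7 test cases cover everything (all 35 triples fall short), so 4 is minimum.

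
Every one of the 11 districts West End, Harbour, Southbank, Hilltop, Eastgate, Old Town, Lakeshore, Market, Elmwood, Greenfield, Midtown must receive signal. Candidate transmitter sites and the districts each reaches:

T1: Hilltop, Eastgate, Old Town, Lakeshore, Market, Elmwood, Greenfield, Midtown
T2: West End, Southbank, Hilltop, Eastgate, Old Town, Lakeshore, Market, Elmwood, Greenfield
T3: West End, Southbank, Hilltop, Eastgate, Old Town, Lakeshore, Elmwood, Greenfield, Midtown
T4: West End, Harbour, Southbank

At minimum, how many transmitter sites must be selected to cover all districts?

2

T1, T4 together cover {West End, Harbour, Southbank, Hilltop, Eastgate, Old Town, Lakeshore, Market, Elmwood, Greenfield, Midtown} — every district.
No single transmitter site contains all 11 districts, so 2 is optimal.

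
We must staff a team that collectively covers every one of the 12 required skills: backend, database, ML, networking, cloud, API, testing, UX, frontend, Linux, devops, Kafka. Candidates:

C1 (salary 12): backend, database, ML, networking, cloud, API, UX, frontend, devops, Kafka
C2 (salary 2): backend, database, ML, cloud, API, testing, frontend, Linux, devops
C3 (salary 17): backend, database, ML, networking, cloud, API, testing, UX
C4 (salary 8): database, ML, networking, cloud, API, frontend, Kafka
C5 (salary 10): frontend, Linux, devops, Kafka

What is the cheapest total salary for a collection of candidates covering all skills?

14

C1, C2 cover every skill at salary 12 + 2 = 14.
Any cover uses at least 2 candidates; among all covering selections none totals below 14.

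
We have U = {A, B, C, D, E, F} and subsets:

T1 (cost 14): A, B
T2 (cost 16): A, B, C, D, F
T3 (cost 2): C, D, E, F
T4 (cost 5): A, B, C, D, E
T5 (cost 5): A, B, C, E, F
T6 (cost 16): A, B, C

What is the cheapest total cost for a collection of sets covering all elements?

7

T3, T4 cover every element at cost 2 + 5 = 7.
Any cover uses at least 2 sets; among all covering selections none totals below 7.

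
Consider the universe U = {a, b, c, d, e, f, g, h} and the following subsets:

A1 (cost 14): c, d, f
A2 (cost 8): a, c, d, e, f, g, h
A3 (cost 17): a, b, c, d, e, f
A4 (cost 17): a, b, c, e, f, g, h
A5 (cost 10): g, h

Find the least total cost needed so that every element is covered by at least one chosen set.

25

A2, A3 cover every element at cost 8 + 17 = 25.
Any cover uses at least 2 sets; among all covering selections none totals below 25.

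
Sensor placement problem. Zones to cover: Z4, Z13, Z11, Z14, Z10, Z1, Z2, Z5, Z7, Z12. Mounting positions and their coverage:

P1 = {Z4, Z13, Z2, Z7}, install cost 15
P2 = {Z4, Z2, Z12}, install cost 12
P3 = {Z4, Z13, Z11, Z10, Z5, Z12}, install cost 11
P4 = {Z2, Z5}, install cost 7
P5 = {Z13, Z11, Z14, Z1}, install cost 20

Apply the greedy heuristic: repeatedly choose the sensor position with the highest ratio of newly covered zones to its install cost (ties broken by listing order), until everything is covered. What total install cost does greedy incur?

53

Pick 1: P3 adds 6 new (Z4, Z13, Z11, Z10, Z5, Z12) at install cost 11 (ratio 6/11).
Pick 2: P4 adds 1 new (Z2) at install cost 7 (ratio 1/7).
Pick 3: P5 adds 2 new (Z14, Z1) at install cost 20 (ratio 2/20).
Pick 4: P1 adds 1 new (Z7) at install cost 15 (ratio 1/15).
Greedy total install cost: 11 + 7 + 20 + 15 = 53. (The true optimum is 46, so greedy overshoots here.)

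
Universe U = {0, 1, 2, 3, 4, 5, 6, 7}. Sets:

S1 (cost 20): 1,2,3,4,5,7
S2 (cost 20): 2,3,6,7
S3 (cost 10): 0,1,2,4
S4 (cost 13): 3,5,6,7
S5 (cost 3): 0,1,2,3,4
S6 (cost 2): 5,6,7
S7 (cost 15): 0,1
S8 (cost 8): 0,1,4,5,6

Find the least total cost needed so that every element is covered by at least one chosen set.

5

S5, S6 cover every element at cost 3 + 2 = 5.
Any cover uses at least 2 sets; among all covering selections none totals below 5.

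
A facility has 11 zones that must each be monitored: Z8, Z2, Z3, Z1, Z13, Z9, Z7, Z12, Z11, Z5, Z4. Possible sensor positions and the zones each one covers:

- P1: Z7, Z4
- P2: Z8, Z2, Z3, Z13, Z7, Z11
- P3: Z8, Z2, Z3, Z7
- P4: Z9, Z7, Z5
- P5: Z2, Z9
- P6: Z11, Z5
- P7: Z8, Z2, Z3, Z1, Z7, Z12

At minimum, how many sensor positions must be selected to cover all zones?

P1, P2, P4, P7 together cover {Z8, Z2, Z3, Z1, Z13, Z9, Z7, Z12, Z11, Z5, Z4} — every zone.
No 3 of the 7 sensor positions cover everything (all 35 triples fall short), so 4 is minimum.

4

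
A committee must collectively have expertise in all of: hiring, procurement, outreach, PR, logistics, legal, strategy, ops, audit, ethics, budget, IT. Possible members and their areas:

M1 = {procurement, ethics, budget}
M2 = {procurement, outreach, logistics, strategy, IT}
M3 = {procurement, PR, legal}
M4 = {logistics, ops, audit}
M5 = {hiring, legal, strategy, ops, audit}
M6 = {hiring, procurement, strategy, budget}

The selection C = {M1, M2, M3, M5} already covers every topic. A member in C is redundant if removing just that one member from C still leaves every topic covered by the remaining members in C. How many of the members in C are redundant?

Drop M1: ethics, budget uncovered — not redundant.
Drop M2: outreach, logistics, IT uncovered — not redundant.
Drop M3: PR uncovered — not redundant.
Drop M5: hiring, ops, audit uncovered — not redundant.
None of the members in C is redundant.

0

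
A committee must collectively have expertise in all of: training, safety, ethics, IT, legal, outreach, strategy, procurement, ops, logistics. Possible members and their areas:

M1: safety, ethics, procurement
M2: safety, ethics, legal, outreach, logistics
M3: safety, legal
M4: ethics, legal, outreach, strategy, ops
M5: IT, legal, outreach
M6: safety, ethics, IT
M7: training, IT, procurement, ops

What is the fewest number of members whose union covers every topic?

3

M2, M4, M7 together cover {training, safety, ethics, IT, legal, outreach, strategy, procurement, ops, logistics} — every topic.
No 2 of the 7 members cover everything (all 21 pairs fall short), so 3 is minimum.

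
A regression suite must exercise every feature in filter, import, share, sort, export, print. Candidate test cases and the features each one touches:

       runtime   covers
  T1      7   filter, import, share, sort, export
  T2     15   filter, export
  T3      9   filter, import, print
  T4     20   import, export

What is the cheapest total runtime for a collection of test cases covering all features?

16

T1, T3 cover every feature at runtime 7 + 9 = 16.
Any cover uses at least 2 test cases; among all covering selections none totals below 16.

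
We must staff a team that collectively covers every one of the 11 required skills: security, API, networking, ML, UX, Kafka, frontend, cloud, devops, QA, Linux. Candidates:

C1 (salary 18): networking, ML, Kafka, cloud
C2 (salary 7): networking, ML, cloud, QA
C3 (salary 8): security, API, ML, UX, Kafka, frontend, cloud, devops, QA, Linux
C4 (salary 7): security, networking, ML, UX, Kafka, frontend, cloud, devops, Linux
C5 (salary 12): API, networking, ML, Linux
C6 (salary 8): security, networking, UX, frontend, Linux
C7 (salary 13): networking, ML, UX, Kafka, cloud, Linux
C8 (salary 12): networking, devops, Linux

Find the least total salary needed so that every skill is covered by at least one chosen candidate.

15

C2, C3 cover every skill at salary 7 + 8 = 15.
Any cover uses at least 2 candidates; among all covering selections none totals below 15.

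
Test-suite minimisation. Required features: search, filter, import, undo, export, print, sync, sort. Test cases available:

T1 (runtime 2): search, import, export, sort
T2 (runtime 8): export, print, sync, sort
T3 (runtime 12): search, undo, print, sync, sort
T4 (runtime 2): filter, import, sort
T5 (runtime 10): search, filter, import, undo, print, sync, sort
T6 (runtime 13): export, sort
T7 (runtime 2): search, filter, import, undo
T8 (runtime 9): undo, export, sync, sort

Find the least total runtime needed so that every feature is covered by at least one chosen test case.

T2, T7 cover every feature at runtime 8 + 2 = 10.
Any cover uses at least 2 test cases; among all covering selections none totals below 10.

10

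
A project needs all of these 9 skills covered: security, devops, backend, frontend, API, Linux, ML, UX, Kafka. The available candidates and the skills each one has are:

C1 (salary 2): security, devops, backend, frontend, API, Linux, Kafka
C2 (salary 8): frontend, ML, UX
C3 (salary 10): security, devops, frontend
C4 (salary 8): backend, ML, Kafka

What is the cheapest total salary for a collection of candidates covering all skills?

10

C1, C2 cover every skill at salary 2 + 8 = 10.
Any cover uses at least 2 candidates; among all covering selections none totals below 10.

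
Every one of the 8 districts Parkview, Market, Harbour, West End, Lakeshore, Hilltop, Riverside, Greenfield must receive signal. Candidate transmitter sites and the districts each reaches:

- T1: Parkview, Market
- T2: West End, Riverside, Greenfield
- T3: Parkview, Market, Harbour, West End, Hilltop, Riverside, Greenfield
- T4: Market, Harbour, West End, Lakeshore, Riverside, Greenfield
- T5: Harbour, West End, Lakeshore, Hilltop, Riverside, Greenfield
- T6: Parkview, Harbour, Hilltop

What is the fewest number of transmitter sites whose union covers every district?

2

T1, T5 together cover {Parkview, Market, Harbour, West End, Lakeshore, Hilltop, Riverside, Greenfield} — every district.
No single transmitter site contains all 8 districts, so 2 is optimal.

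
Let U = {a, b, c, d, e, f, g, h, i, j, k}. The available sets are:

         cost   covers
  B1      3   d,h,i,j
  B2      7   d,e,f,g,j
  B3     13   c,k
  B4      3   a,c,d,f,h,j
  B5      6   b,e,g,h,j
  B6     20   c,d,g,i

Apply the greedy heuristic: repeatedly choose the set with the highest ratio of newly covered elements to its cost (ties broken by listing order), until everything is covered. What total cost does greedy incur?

Pick 1: B4 adds 6 new (a, c, d, f, h, j) at cost 3 (ratio 6/3).
Pick 2: B5 adds 3 new (b, e, g) at cost 6 (ratio 3/6).
Pick 3: B1 adds 1 new (i) at cost 3 (ratio 1/3).
Pick 4: B3 adds 1 new (k) at cost 13 (ratio 1/13).
Greedy total cost: 3 + 6 + 3 + 13 = 25.

25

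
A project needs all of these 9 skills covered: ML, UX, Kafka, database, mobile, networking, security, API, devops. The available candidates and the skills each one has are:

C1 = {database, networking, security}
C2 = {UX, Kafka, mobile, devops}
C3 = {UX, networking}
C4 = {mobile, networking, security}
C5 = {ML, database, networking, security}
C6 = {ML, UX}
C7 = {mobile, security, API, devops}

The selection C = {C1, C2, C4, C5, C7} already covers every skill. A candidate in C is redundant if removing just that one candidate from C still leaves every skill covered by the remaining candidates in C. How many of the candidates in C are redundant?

Drop C1: the rest still cover every skill — redundant.
Drop C2: UX, Kafka uncovered — not redundant.
Drop C4: the rest still cover every skill — redundant.
Drop C5: ML uncovered — not redundant.
Drop C7: API uncovered — not redundant.
2 redundant: C1, C4.

2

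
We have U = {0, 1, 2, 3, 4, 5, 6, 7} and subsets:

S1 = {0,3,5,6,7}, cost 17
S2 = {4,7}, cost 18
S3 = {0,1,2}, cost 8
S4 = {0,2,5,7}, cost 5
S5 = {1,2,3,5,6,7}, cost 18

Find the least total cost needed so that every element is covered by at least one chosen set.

S2, S4, S5 cover every element at cost 18 + 5 + 18 = 41.
Any cover uses at least 3 sets; among all covering selections none totals below 41.

41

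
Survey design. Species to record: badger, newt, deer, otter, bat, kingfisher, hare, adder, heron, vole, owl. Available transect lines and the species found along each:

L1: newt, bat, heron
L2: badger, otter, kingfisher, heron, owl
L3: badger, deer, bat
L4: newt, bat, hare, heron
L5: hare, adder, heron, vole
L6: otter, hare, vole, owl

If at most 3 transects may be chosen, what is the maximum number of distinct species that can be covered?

Choosing L1, L2, L5 covers {badger, newt, otter, bat, kingfisher, hare, adder, heron, vole, owl} — 10 species.
No choice of 3 transects does better; here deer is left uncovered.

10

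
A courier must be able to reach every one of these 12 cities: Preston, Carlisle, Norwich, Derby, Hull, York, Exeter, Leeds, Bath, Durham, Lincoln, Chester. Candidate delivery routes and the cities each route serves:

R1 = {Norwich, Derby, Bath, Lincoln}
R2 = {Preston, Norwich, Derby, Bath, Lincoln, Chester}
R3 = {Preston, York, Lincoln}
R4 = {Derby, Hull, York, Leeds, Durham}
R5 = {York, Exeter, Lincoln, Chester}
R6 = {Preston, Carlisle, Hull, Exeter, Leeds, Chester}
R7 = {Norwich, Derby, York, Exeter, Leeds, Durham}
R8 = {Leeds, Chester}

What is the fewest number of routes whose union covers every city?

R1, R4, R6 together cover {Preston, Carlisle, Norwich, Derby, Hull, York, Exeter, Leeds, Bath, Durham, Lincoln, Chester} — every city.
No 2 of the 8 routes cover everything (all 28 pairs fall short), so 3 is minimum.

3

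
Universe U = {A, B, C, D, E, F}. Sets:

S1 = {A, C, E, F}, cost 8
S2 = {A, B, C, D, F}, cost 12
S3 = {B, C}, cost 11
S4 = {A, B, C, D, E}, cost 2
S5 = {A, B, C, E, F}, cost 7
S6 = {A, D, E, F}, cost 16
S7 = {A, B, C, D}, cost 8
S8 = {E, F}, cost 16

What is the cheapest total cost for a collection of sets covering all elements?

S4, S5 cover every element at cost 2 + 7 = 9.
Any cover uses at least 2 sets; among all covering selections none totals below 9.

9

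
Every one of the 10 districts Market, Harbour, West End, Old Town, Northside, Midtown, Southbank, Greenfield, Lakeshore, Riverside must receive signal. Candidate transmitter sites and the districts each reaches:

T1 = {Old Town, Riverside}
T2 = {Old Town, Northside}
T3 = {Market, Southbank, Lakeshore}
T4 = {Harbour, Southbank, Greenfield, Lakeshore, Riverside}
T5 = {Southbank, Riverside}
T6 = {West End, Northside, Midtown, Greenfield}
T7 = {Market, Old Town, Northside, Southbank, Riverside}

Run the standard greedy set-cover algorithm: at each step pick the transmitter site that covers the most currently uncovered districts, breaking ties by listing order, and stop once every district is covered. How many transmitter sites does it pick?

Pick 1: T4 covers 5 new districts (Harbour, Southbank, Greenfield, Lakeshore, Riverside).
Pick 2: T6 covers 3 new districts (West End, Northside, Midtown).
Pick 3: T7 covers 2 new districts (Market, Old Town).
Greedy uses 3 transmitter sites.

3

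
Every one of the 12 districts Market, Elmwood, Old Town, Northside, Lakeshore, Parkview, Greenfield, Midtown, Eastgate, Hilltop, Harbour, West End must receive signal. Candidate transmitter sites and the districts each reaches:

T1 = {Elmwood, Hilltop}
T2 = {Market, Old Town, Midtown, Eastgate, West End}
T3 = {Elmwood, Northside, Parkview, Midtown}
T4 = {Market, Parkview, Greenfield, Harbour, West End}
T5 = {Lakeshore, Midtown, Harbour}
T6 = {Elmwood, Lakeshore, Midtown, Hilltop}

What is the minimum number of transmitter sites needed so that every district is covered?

T2, T3, T4, T6 together cover {Market, Elmwood, Old Town, Northside, Lakeshore, Parkview, Greenfield, Midtown, Eastgate, Hilltop, Harbour, West End} — every district.
No 3 of the 6 transmitter sites cover everything (all 20 triples fall short), so 4 is minimum.

4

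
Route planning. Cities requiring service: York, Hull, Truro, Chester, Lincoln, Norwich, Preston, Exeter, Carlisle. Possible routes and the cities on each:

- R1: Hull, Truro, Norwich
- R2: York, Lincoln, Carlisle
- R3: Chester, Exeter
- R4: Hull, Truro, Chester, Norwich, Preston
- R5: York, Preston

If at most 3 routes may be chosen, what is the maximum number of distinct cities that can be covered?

9

Choosing R2, R3, R4 covers {York, Hull, Truro, Chester, Lincoln, Norwich, Preston, Exeter, Carlisle} — 9 cities.
That is all 9 cities.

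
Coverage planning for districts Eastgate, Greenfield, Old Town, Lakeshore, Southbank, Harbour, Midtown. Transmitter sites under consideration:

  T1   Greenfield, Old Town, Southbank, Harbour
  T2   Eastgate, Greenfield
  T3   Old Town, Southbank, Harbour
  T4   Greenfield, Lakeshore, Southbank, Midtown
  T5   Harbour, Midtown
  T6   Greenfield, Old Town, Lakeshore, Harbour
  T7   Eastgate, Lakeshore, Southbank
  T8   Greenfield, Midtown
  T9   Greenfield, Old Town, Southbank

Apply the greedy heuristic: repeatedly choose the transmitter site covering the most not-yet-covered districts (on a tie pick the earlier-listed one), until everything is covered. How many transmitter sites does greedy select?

Pick 1: T1 covers 4 new districts (Greenfield, Old Town, Southbank, Harbour).
Pick 2: T4 covers 2 new districts (Lakeshore, Midtown).
Pick 3: T2 covers 1 new districts (Eastgate).
Greedy uses 3 transmitter sites.

3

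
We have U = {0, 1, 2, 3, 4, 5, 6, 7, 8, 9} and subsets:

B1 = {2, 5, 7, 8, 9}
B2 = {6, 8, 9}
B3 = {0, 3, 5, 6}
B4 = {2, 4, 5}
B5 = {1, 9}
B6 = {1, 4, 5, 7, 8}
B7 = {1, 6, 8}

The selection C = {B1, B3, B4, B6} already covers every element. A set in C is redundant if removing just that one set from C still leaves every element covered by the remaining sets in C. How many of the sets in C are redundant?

Drop B1: 9 uncovered — not redundant.
Drop B3: 0, 3, 6 uncovered — not redundant.
Drop B4: the rest still cover every element — redundant.
Drop B6: 1 uncovered — not redundant.
1 redundant: B4.

1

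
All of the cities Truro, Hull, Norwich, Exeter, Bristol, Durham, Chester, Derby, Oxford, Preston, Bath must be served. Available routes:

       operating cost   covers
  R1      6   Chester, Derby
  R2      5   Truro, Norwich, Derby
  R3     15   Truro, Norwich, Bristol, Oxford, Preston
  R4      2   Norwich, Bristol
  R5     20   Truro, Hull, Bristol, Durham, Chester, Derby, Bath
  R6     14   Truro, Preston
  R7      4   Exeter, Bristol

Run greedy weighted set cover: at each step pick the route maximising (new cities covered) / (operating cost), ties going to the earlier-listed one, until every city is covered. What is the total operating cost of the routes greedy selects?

Pick 1: R4 adds 2 new (Norwich, Bristol) at operating cost 2 (ratio 2/2).
Pick 2: R2 adds 2 new (Truro, Derby) at operating cost 5 (ratio 2/5).
Pick 3: R7 adds 1 new (Exeter) at operating cost 4 (ratio 1/4).
Pick 4: R5 adds 4 new (Hull, Durham, Chester, Bath) at operating cost 20 (ratio 4/20).
Pick 5: R3 adds 2 new (Oxford, Preston) at operating cost 15 (ratio 2/15).
Greedy total operating cost: 2 + 5 + 4 + 20 + 15 = 46. (The true optimum is 39, so greedy overshoots here.)

46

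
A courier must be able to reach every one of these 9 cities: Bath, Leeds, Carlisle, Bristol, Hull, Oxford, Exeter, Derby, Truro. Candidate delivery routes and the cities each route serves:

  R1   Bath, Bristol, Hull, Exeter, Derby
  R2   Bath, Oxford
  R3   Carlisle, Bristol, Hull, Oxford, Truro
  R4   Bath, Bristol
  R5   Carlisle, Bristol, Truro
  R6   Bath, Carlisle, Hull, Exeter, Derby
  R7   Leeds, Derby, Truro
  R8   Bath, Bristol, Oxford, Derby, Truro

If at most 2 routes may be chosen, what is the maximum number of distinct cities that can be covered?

Choosing R1, R3 covers {Bath, Carlisle, Bristol, Hull, Oxford, Exeter, Derby, Truro} — 8 cities.
No choice of 2 routes does better; here Leeds is left uncovered.

8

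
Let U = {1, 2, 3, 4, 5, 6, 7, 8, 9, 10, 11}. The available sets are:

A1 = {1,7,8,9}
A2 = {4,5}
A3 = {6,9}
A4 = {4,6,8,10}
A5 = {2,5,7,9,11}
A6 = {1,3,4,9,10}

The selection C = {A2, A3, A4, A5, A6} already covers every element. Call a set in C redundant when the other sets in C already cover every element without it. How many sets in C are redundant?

2

Drop A2: the rest still cover every element — redundant.
Drop A3: the rest still cover every element — redundant.
Drop A4: 8 uncovered — not redundant.
Drop A5: 2, 7, 11 uncovered — not redundant.
Drop A6: 1, 3 uncovered — not redundant.
2 redundant: A2, A3.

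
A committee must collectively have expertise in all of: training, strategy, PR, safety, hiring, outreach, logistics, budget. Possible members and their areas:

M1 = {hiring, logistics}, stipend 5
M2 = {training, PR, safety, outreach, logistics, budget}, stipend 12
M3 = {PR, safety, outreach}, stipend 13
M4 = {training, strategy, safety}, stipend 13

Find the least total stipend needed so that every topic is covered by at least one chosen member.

30

M1, M2, M4 cover every topic at stipend 5 + 12 + 13 = 30.
Any cover uses at least 3 members; among all covering selections none totals below 30.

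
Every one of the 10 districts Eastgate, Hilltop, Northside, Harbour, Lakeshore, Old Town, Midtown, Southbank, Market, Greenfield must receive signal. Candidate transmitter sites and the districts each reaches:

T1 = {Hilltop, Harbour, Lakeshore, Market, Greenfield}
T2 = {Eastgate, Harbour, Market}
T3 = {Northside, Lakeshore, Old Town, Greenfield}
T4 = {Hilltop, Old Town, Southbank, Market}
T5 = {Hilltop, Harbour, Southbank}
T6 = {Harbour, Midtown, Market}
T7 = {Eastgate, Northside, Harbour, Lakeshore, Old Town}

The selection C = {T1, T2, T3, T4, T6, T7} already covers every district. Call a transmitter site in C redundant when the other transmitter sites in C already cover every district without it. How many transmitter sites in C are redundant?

4

Drop T1: the rest still cover every district — redundant.
Drop T2: the rest still cover every district — redundant.
Drop T3: the rest still cover every district — redundant.
Drop T4: Southbank uncovered — not redundant.
Drop T6: Midtown uncovered — not redundant.
Drop T7: the rest still cover every district — redundant.
4 redundant: T1, T2, T3, T7.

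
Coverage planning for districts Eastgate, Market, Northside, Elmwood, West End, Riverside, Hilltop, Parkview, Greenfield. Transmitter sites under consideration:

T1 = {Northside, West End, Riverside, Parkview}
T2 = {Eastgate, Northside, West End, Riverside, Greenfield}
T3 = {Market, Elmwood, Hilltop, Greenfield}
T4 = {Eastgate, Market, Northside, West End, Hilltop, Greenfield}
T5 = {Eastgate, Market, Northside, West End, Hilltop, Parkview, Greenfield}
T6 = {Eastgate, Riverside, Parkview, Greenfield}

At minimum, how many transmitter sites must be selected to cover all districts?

T1, T2, T3 together cover {Eastgate, Market, Northside, Elmwood, West End, Riverside, Hilltop, Parkview, Greenfield} — every district.
No 2 of the 6 transmitter sites cover everything (all 15 pairs fall short), so 3 is minimum.

3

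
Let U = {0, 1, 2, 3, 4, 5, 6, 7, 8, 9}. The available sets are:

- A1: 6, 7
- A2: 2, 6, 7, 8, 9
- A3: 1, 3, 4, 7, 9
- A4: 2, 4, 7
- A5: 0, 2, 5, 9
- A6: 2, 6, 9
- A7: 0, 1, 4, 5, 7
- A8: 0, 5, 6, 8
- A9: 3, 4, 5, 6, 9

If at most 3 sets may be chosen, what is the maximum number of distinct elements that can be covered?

10

Choosing A2, A3, A5 covers {0, 1, 2, 3, 4, 5, 6, 7, 8, 9} — 10 elements.
That is all 10 elements.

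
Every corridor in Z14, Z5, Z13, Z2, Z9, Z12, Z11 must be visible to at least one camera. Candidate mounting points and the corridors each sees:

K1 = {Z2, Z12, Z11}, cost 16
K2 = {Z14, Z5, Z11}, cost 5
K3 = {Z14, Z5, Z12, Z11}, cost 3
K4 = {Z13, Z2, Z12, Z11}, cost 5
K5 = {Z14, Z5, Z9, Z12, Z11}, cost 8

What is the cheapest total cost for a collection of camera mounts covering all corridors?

K4, K5 cover every corridor at cost 5 + 8 = 13.
Any cover uses at least 2 camera mounts; among all covering selections none totals below 13.

13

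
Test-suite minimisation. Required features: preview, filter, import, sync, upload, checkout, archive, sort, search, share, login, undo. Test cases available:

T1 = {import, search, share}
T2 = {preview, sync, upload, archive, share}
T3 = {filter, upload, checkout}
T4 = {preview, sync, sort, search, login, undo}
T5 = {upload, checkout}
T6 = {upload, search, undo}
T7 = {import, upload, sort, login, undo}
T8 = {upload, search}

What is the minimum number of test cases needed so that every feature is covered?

4

T1, T2, T3, T4 together cover {preview, filter, import, sync, upload, checkout, archive, sort, search, share, login, undo} — every feature.
No 3 of the 8 test cases cover everything (all 56 triples fall short), so 4 is minimum.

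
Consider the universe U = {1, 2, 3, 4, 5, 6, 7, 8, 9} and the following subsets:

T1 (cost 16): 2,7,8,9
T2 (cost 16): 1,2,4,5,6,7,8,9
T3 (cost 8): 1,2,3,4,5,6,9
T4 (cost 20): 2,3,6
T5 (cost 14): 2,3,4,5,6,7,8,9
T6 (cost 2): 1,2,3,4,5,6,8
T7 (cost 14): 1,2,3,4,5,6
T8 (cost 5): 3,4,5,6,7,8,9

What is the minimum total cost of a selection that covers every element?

T6, T8 cover every element at cost 2 + 5 = 7.
Any cover uses at least 2 sets; among all covering selections none totals below 7.

7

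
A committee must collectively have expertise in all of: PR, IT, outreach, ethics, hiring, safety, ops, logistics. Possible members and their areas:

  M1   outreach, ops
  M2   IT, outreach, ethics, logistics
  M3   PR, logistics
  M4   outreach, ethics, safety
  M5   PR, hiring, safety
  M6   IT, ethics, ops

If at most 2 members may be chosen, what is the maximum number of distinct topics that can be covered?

7

Choosing M2, M5 covers {PR, IT, outreach, ethics, hiring, safety, logistics} — 7 topics.
No choice of 2 members does better; here ops is left uncovered.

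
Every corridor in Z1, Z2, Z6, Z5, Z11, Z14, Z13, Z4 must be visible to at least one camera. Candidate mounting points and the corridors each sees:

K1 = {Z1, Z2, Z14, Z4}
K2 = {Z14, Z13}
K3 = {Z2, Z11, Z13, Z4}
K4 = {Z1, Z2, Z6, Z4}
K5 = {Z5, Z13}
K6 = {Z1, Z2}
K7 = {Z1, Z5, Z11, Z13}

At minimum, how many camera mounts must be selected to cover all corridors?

3

K1, K4, K7 together cover {Z1, Z2, Z6, Z5, Z11, Z14, Z13, Z4} — every corridor.
No 2 of the 7 camera mounts cover everything (all 21 pairs fall short), so 3 is minimum.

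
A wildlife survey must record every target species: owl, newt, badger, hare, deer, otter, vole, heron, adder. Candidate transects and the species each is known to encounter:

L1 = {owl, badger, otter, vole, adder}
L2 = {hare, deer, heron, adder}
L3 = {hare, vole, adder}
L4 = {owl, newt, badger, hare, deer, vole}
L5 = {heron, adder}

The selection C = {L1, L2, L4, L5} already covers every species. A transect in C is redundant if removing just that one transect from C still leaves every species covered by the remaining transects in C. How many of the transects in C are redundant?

2

Drop L1: otter uncovered — not redundant.
Drop L2: the rest still cover every species — redundant.
Drop L4: newt uncovered — not redundant.
Drop L5: the rest still cover every species — redundant.
2 redundant: L2, L5.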